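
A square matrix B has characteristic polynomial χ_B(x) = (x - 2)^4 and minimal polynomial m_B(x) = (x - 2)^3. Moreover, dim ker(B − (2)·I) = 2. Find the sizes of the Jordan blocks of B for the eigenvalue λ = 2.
Block sizes for λ = 2: [3, 1]

Step 1 — from the characteristic polynomial, algebraic multiplicity of λ = 2 is 4. From dim ker(B − (2)·I) = 2, there are exactly 2 Jordan blocks for λ = 2.
Step 2 — from the minimal polynomial, the factor (x − 2)^3 tells us the largest block for λ = 2 has size 3.
Step 3 — with total size 4, 2 blocks, and largest block 3, the block sizes (in nonincreasing order) are [3, 1].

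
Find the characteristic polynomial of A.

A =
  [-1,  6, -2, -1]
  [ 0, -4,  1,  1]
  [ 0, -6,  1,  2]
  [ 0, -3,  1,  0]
x^4 + 4*x^3 + 6*x^2 + 4*x + 1

Expanding det(x·I − A) (e.g. by cofactor expansion or by noting that A is similar to its Jordan form J, which has the same characteristic polynomial as A) gives
  χ_A(x) = x^4 + 4*x^3 + 6*x^2 + 4*x + 1
which factors as (x + 1)^4. The eigenvalues (with algebraic multiplicities) are λ = -1 with multiplicity 4.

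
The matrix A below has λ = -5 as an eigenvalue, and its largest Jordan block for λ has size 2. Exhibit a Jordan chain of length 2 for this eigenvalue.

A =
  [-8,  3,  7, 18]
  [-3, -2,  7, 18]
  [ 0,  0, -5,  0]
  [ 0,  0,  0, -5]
A Jordan chain for λ = -5 of length 2:
v_1 = (-3, -3, 0, 0)ᵀ
v_2 = (1, 0, 0, 0)ᵀ

Let N = A − (-5)·I. We want v_2 with N^2 v_2 = 0 but N^1 v_2 ≠ 0; then v_{j-1} := N · v_j for j = 2, …, 2.

Pick v_2 = (1, 0, 0, 0)ᵀ.
Then v_1 = N · v_2 = (-3, -3, 0, 0)ᵀ.

Sanity check: (A − (-5)·I) v_1 = (0, 0, 0, 0)ᵀ = 0. ✓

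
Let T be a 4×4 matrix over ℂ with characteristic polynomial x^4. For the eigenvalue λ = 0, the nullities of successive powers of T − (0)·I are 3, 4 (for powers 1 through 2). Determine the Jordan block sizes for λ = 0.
Block sizes for λ = 0: [2, 1, 1]

From the dimensions of kernels of powers, the number of Jordan blocks of size at least j is d_j − d_{j−1} where d_j = dim ker(N^j) (with d_0 = 0). Computing the differences gives [3, 1].
The number of blocks of size exactly k is (#blocks of size ≥ k) − (#blocks of size ≥ k + 1), so the partition is: 2 block(s) of size 1, 1 block(s) of size 2.
In nonincreasing order the block sizes are [2, 1, 1].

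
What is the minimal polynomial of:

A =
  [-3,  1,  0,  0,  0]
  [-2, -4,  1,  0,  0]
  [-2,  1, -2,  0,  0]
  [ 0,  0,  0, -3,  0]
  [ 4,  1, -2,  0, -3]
x^3 + 9*x^2 + 27*x + 27

The characteristic polynomial is χ_A(x) = (x + 3)^5, so the eigenvalues are known. The minimal polynomial is
  m_A(x) = Π_λ (x − λ)^{k_λ}
where k_λ is the size of the *largest* Jordan block for λ (equivalently, the smallest k with (A − λI)^k v = 0 for every generalised eigenvector v of λ).

  λ = -3: largest Jordan block has size 3, contributing (x + 3)^3

So m_A(x) = (x + 3)^3 = x^3 + 9*x^2 + 27*x + 27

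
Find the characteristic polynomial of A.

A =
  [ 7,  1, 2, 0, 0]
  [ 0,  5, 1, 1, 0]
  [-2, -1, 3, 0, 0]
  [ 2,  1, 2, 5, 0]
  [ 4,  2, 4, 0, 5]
x^5 - 25*x^4 + 250*x^3 - 1250*x^2 + 3125*x - 3125

Expanding det(x·I − A) (e.g. by cofactor expansion or by noting that A is similar to its Jordan form J, which has the same characteristic polynomial as A) gives
  χ_A(x) = x^5 - 25*x^4 + 250*x^3 - 1250*x^2 + 3125*x - 3125
which factors as (x - 5)^5. The eigenvalues (with algebraic multiplicities) are λ = 5 with multiplicity 5.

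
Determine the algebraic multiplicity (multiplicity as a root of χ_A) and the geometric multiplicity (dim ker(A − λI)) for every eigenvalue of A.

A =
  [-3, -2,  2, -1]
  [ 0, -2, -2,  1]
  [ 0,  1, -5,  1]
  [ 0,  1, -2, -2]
λ = -3: alg = 4, geom = 2

Step 1 — factor the characteristic polynomial to read off the algebraic multiplicities:
  χ_A(x) = (x + 3)^4

Step 2 — compute geometric multiplicities via the rank-nullity identity g(λ) = n − rank(A − λI):
  rank(A − (-3)·I) = 2, so dim ker(A − (-3)·I) = n − 2 = 2

Summary:
  λ = -3: algebraic multiplicity = 4, geometric multiplicity = 2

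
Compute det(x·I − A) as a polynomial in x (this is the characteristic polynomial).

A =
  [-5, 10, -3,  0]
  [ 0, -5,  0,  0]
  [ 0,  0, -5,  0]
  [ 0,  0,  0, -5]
x^4 + 20*x^3 + 150*x^2 + 500*x + 625

Expanding det(x·I − A) (e.g. by cofactor expansion or by noting that A is similar to its Jordan form J, which has the same characteristic polynomial as A) gives
  χ_A(x) = x^4 + 20*x^3 + 150*x^2 + 500*x + 625
which factors as (x + 5)^4. The eigenvalues (with algebraic multiplicities) are λ = -5 with multiplicity 4.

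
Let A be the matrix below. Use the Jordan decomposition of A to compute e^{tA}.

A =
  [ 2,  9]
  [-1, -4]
e^{tA} =
  [3*t*exp(-t) + exp(-t), 9*t*exp(-t)]
  [-t*exp(-t), -3*t*exp(-t) + exp(-t)]

Strategy: write A = P · J · P⁻¹ where J is a Jordan canonical form, so e^{tA} = P · e^{tJ} · P⁻¹, and e^{tJ} can be computed block-by-block.

A has Jordan form
J =
  [-1,  1]
  [ 0, -1]
(up to reordering of blocks).

Per-block formulas:
  For a 2×2 Jordan block J_2(-1): exp(t · J_2(-1)) = e^(-1t)·(I + t·N), where N is the 2×2 nilpotent shift.

After assembling e^{tJ} and conjugating by P, we get:

e^{tA} =
  [3*t*exp(-t) + exp(-t), 9*t*exp(-t)]
  [-t*exp(-t), -3*t*exp(-t) + exp(-t)]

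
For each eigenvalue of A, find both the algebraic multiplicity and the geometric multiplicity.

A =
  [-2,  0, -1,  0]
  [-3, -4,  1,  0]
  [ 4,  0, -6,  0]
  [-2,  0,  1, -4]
λ = -4: alg = 4, geom = 2

Step 1 — factor the characteristic polynomial to read off the algebraic multiplicities:
  χ_A(x) = (x + 4)^4

Step 2 — compute geometric multiplicities via the rank-nullity identity g(λ) = n − rank(A − λI):
  rank(A − (-4)·I) = 2, so dim ker(A − (-4)·I) = n − 2 = 2

Summary:
  λ = -4: algebraic multiplicity = 4, geometric multiplicity = 2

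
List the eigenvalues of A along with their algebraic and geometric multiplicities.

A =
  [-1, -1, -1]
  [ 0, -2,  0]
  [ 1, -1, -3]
λ = -2: alg = 3, geom = 2

Step 1 — factor the characteristic polynomial to read off the algebraic multiplicities:
  χ_A(x) = (x + 2)^3

Step 2 — compute geometric multiplicities via the rank-nullity identity g(λ) = n − rank(A − λI):
  rank(A − (-2)·I) = 1, so dim ker(A − (-2)·I) = n − 1 = 2

Summary:
  λ = -2: algebraic multiplicity = 3, geometric multiplicity = 2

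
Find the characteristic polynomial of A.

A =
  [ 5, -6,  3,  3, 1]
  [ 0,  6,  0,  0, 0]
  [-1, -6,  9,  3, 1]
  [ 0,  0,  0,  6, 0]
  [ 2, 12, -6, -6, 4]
x^5 - 30*x^4 + 360*x^3 - 2160*x^2 + 6480*x - 7776

Expanding det(x·I − A) (e.g. by cofactor expansion or by noting that A is similar to its Jordan form J, which has the same characteristic polynomial as A) gives
  χ_A(x) = x^5 - 30*x^4 + 360*x^3 - 2160*x^2 + 6480*x - 7776
which factors as (x - 6)^5. The eigenvalues (with algebraic multiplicities) are λ = 6 with multiplicity 5.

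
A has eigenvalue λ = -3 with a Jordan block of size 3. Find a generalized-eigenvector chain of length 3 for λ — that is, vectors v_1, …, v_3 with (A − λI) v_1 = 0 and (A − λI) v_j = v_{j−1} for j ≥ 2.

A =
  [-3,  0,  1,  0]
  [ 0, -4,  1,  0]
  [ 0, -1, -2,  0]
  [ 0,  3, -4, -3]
A Jordan chain for λ = -3 of length 3:
v_1 = (-1, 0, 0, 1)ᵀ
v_2 = (0, -1, -1, 3)ᵀ
v_3 = (0, 1, 0, 0)ᵀ

Let N = A − (-3)·I. We want v_3 with N^3 v_3 = 0 but N^2 v_3 ≠ 0; then v_{j-1} := N · v_j for j = 3, …, 2.

Pick v_3 = (0, 1, 0, 0)ᵀ.
Then v_2 = N · v_3 = (0, -1, -1, 3)ᵀ.
Then v_1 = N · v_2 = (-1, 0, 0, 1)ᵀ.

Sanity check: (A − (-3)·I) v_1 = (0, 0, 0, 0)ᵀ = 0. ✓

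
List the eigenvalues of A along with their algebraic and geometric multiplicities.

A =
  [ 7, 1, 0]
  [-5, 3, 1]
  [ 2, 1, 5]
λ = 5: alg = 3, geom = 1

Step 1 — factor the characteristic polynomial to read off the algebraic multiplicities:
  χ_A(x) = (x - 5)^3

Step 2 — compute geometric multiplicities via the rank-nullity identity g(λ) = n − rank(A − λI):
  rank(A − (5)·I) = 2, so dim ker(A − (5)·I) = n − 2 = 1

Summary:
  λ = 5: algebraic multiplicity = 3, geometric multiplicity = 1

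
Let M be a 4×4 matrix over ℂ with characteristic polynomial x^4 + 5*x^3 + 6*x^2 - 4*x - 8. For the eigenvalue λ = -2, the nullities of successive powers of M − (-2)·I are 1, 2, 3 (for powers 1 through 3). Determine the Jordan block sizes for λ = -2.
Block sizes for λ = -2: [3]

From the dimensions of kernels of powers, the number of Jordan blocks of size at least j is d_j − d_{j−1} where d_j = dim ker(N^j) (with d_0 = 0). Computing the differences gives [1, 1, 1].
The number of blocks of size exactly k is (#blocks of size ≥ k) − (#blocks of size ≥ k + 1), so the partition is: 1 block(s) of size 3.
In nonincreasing order the block sizes are [3].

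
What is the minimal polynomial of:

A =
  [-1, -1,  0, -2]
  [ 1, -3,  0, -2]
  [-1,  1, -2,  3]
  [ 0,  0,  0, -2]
x^2 + 4*x + 4

The characteristic polynomial is χ_A(x) = (x + 2)^4, so the eigenvalues are known. The minimal polynomial is
  m_A(x) = Π_λ (x − λ)^{k_λ}
where k_λ is the size of the *largest* Jordan block for λ (equivalently, the smallest k with (A − λI)^k v = 0 for every generalised eigenvector v of λ).

  λ = -2: largest Jordan block has size 2, contributing (x + 2)^2

So m_A(x) = (x + 2)^2 = x^2 + 4*x + 4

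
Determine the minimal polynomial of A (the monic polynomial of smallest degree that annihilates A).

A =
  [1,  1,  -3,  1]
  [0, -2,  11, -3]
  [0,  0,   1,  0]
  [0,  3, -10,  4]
x^3 - 3*x^2 + 3*x - 1

The characteristic polynomial is χ_A(x) = (x - 1)^4, so the eigenvalues are known. The minimal polynomial is
  m_A(x) = Π_λ (x − λ)^{k_λ}
where k_λ is the size of the *largest* Jordan block for λ (equivalently, the smallest k with (A − λI)^k v = 0 for every generalised eigenvector v of λ).

  λ = 1: largest Jordan block has size 3, contributing (x − 1)^3

So m_A(x) = (x - 1)^3 = x^3 - 3*x^2 + 3*x - 1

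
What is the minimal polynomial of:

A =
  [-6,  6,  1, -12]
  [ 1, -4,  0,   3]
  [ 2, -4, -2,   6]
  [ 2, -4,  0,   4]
x^3 + 6*x^2 + 12*x + 8

The characteristic polynomial is χ_A(x) = (x + 2)^4, so the eigenvalues are known. The minimal polynomial is
  m_A(x) = Π_λ (x − λ)^{k_λ}
where k_λ is the size of the *largest* Jordan block for λ (equivalently, the smallest k with (A − λI)^k v = 0 for every generalised eigenvector v of λ).

  λ = -2: largest Jordan block has size 3, contributing (x + 2)^3

So m_A(x) = (x + 2)^3 = x^3 + 6*x^2 + 12*x + 8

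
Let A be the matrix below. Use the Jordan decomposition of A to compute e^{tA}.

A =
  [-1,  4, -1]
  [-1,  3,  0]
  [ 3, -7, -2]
e^{tA} =
  [-3*t^2 - t + 1, 15*t^2/2 + 4*t, 3*t^2/2 - t]
  [-t^2 - t, 5*t^2/2 + 3*t + 1, t^2/2]
  [-t^2 + 3*t, 5*t^2/2 - 7*t, t^2/2 - 2*t + 1]

Strategy: write A = P · J · P⁻¹ where J is a Jordan canonical form, so e^{tA} = P · e^{tJ} · P⁻¹, and e^{tJ} can be computed block-by-block.

A has Jordan form
J =
  [0, 1, 0]
  [0, 0, 1]
  [0, 0, 0]
(up to reordering of blocks).

Per-block formulas:
  For a 3×3 Jordan block J_3(0): exp(t · J_3(0)) = e^(0t)·(I + t·N + (t^2/2)·N^2), where N is the 3×3 nilpotent shift.

After assembling e^{tJ} and conjugating by P, we get:

e^{tA} =
  [-3*t^2 - t + 1, 15*t^2/2 + 4*t, 3*t^2/2 - t]
  [-t^2 - t, 5*t^2/2 + 3*t + 1, t^2/2]
  [-t^2 + 3*t, 5*t^2/2 - 7*t, t^2/2 - 2*t + 1]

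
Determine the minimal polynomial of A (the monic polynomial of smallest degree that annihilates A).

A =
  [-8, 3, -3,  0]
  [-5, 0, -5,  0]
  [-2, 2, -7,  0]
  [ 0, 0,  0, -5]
x^2 + 10*x + 25

The characteristic polynomial is χ_A(x) = (x + 5)^4, so the eigenvalues are known. The minimal polynomial is
  m_A(x) = Π_λ (x − λ)^{k_λ}
where k_λ is the size of the *largest* Jordan block for λ (equivalently, the smallest k with (A − λI)^k v = 0 for every generalised eigenvector v of λ).

  λ = -5: largest Jordan block has size 2, contributing (x + 5)^2

So m_A(x) = (x + 5)^2 = x^2 + 10*x + 25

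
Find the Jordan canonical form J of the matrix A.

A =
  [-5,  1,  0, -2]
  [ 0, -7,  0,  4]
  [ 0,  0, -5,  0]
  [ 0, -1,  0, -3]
J_2(-5) ⊕ J_1(-5) ⊕ J_1(-5)

The characteristic polynomial is
  det(x·I − A) = x^4 + 20*x^3 + 150*x^2 + 500*x + 625 = (x + 5)^4

Eigenvalues and multiplicities (the geometric multiplicity of λ is n − rank(A − λI), which equals the number of Jordan blocks for λ):
  λ = -5: algebraic multiplicity = 4, geometric multiplicity = 3

Determining the block sizes for each eigenvalue:
  λ = -5: 3 blocks summing to 4 forces exactly one block of size 2 and the rest size 1 → block sizes [2, 1, 1]

Assembling the blocks gives a Jordan form
J =
  [-5,  1,  0,  0]
  [ 0, -5,  0,  0]
  [ 0,  0, -5,  0]
  [ 0,  0,  0, -5]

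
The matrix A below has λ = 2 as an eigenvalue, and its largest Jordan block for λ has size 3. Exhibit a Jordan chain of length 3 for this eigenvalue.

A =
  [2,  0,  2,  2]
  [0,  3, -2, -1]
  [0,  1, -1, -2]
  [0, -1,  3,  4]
A Jordan chain for λ = 2 of length 3:
v_1 = (0, 1, 1, -1)ᵀ
v_2 = (2, -2, -3, 3)ᵀ
v_3 = (0, 0, 1, 0)ᵀ

Let N = A − (2)·I. We want v_3 with N^3 v_3 = 0 but N^2 v_3 ≠ 0; then v_{j-1} := N · v_j for j = 3, …, 2.

Pick v_3 = (0, 0, 1, 0)ᵀ.
Then v_2 = N · v_3 = (2, -2, -3, 3)ᵀ.
Then v_1 = N · v_2 = (0, 1, 1, -1)ᵀ.

Sanity check: (A − (2)·I) v_1 = (0, 0, 0, 0)ᵀ = 0. ✓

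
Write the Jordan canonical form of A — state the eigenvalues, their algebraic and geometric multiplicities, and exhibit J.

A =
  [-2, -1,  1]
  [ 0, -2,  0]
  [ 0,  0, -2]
J_2(-2) ⊕ J_1(-2)

The characteristic polynomial is
  det(x·I − A) = x^3 + 6*x^2 + 12*x + 8 = (x + 2)^3

Eigenvalues and multiplicities (the geometric multiplicity of λ is n − rank(A − λI), which equals the number of Jordan blocks for λ):
  λ = -2: algebraic multiplicity = 3, geometric multiplicity = 2

Determining the block sizes for each eigenvalue:
  λ = -2: 2 blocks summing to 3 forces exactly one block of size 2 and the rest size 1 → block sizes [2, 1]

Assembling the blocks gives a Jordan form
J =
  [-2,  1,  0]
  [ 0, -2,  0]
  [ 0,  0, -2]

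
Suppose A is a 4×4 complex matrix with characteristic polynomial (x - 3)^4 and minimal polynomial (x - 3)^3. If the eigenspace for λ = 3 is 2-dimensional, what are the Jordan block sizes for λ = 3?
Block sizes for λ = 3: [3, 1]

Step 1 — from the characteristic polynomial, algebraic multiplicity of λ = 3 is 4. From dim ker(A − (3)·I) = 2, there are exactly 2 Jordan blocks for λ = 3.
Step 2 — from the minimal polynomial, the factor (x − 3)^3 tells us the largest block for λ = 3 has size 3.
Step 3 — with total size 4, 2 blocks, and largest block 3, the block sizes (in nonincreasing order) are [3, 1].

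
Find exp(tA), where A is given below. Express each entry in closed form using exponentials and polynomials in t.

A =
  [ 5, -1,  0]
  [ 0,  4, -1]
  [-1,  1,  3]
e^{tA} =
  [t^2*exp(4*t)/2 + t*exp(4*t) + exp(4*t), -t^2*exp(4*t)/2 - t*exp(4*t), t^2*exp(4*t)/2]
  [t^2*exp(4*t)/2, -t^2*exp(4*t)/2 + exp(4*t), t^2*exp(4*t)/2 - t*exp(4*t)]
  [-t*exp(4*t), t*exp(4*t), -t*exp(4*t) + exp(4*t)]

Strategy: write A = P · J · P⁻¹ where J is a Jordan canonical form, so e^{tA} = P · e^{tJ} · P⁻¹, and e^{tJ} can be computed block-by-block.

A has Jordan form
J =
  [4, 1, 0]
  [0, 4, 1]
  [0, 0, 4]
(up to reordering of blocks).

Per-block formulas:
  For a 3×3 Jordan block J_3(4): exp(t · J_3(4)) = e^(4t)·(I + t·N + (t^2/2)·N^2), where N is the 3×3 nilpotent shift.

After assembling e^{tJ} and conjugating by P, we get:

e^{tA} =
  [t^2*exp(4*t)/2 + t*exp(4*t) + exp(4*t), -t^2*exp(4*t)/2 - t*exp(4*t), t^2*exp(4*t)/2]
  [t^2*exp(4*t)/2, -t^2*exp(4*t)/2 + exp(4*t), t^2*exp(4*t)/2 - t*exp(4*t)]
  [-t*exp(4*t), t*exp(4*t), -t*exp(4*t) + exp(4*t)]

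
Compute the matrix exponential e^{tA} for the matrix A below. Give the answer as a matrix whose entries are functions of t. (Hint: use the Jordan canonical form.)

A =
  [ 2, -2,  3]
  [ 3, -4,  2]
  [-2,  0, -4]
e^{tA} =
  [2*t^2*exp(-2*t) + 4*t*exp(-2*t) + exp(-2*t), -2*t^2*exp(-2*t) - 2*t*exp(-2*t), t^2*exp(-2*t) + 3*t*exp(-2*t)]
  [t^2*exp(-2*t) + 3*t*exp(-2*t), -t^2*exp(-2*t) - 2*t*exp(-2*t) + exp(-2*t), t^2*exp(-2*t)/2 + 2*t*exp(-2*t)]
  [-2*t^2*exp(-2*t) - 2*t*exp(-2*t), 2*t^2*exp(-2*t), -t^2*exp(-2*t) - 2*t*exp(-2*t) + exp(-2*t)]

Strategy: write A = P · J · P⁻¹ where J is a Jordan canonical form, so e^{tA} = P · e^{tJ} · P⁻¹, and e^{tJ} can be computed block-by-block.

A has Jordan form
J =
  [-2,  1,  0]
  [ 0, -2,  1]
  [ 0,  0, -2]
(up to reordering of blocks).

Per-block formulas:
  For a 3×3 Jordan block J_3(-2): exp(t · J_3(-2)) = e^(-2t)·(I + t·N + (t^2/2)·N^2), where N is the 3×3 nilpotent shift.

After assembling e^{tJ} and conjugating by P, we get:

e^{tA} =
  [2*t^2*exp(-2*t) + 4*t*exp(-2*t) + exp(-2*t), -2*t^2*exp(-2*t) - 2*t*exp(-2*t), t^2*exp(-2*t) + 3*t*exp(-2*t)]
  [t^2*exp(-2*t) + 3*t*exp(-2*t), -t^2*exp(-2*t) - 2*t*exp(-2*t) + exp(-2*t), t^2*exp(-2*t)/2 + 2*t*exp(-2*t)]
  [-2*t^2*exp(-2*t) - 2*t*exp(-2*t), 2*t^2*exp(-2*t), -t^2*exp(-2*t) - 2*t*exp(-2*t) + exp(-2*t)]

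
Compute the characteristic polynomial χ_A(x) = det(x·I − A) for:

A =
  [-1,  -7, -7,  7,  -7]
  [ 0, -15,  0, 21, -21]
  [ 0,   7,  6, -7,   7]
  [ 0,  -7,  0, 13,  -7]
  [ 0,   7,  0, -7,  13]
x^5 - 16*x^4 + 73*x^3 - 18*x^2 - 324*x - 216

Expanding det(x·I − A) (e.g. by cofactor expansion or by noting that A is similar to its Jordan form J, which has the same characteristic polynomial as A) gives
  χ_A(x) = x^5 - 16*x^4 + 73*x^3 - 18*x^2 - 324*x - 216
which factors as (x - 6)^3*(x + 1)^2. The eigenvalues (with algebraic multiplicities) are λ = -1 with multiplicity 2, λ = 6 with multiplicity 3.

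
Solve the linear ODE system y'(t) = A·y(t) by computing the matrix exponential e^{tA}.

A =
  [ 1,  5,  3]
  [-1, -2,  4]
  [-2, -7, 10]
e^{tA} =
  [-7*t^2*exp(3*t)/2 - 2*t*exp(3*t) + exp(3*t), -28*t^2*exp(3*t) + 5*t*exp(3*t), 35*t^2*exp(3*t)/2 + 3*t*exp(3*t)]
  [-t^2*exp(3*t)/2 - t*exp(3*t), -4*t^2*exp(3*t) - 5*t*exp(3*t) + exp(3*t), 5*t^2*exp(3*t)/2 + 4*t*exp(3*t)]
  [-3*t^2*exp(3*t)/2 - 2*t*exp(3*t), -12*t^2*exp(3*t) - 7*t*exp(3*t), 15*t^2*exp(3*t)/2 + 7*t*exp(3*t) + exp(3*t)]

Strategy: write A = P · J · P⁻¹ where J is a Jordan canonical form, so e^{tA} = P · e^{tJ} · P⁻¹, and e^{tJ} can be computed block-by-block.

A has Jordan form
J =
  [3, 1, 0]
  [0, 3, 1]
  [0, 0, 3]
(up to reordering of blocks).

Per-block formulas:
  For a 3×3 Jordan block J_3(3): exp(t · J_3(3)) = e^(3t)·(I + t·N + (t^2/2)·N^2), where N is the 3×3 nilpotent shift.

After assembling e^{tJ} and conjugating by P, we get:

e^{tA} =
  [-7*t^2*exp(3*t)/2 - 2*t*exp(3*t) + exp(3*t), -28*t^2*exp(3*t) + 5*t*exp(3*t), 35*t^2*exp(3*t)/2 + 3*t*exp(3*t)]
  [-t^2*exp(3*t)/2 - t*exp(3*t), -4*t^2*exp(3*t) - 5*t*exp(3*t) + exp(3*t), 5*t^2*exp(3*t)/2 + 4*t*exp(3*t)]
  [-3*t^2*exp(3*t)/2 - 2*t*exp(3*t), -12*t^2*exp(3*t) - 7*t*exp(3*t), 15*t^2*exp(3*t)/2 + 7*t*exp(3*t) + exp(3*t)]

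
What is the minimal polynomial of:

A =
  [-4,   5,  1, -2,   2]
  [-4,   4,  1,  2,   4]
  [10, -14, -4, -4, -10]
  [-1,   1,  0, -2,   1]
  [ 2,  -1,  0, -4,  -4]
x^3 + 6*x^2 + 12*x + 8

The characteristic polynomial is χ_A(x) = (x + 2)^5, so the eigenvalues are known. The minimal polynomial is
  m_A(x) = Π_λ (x − λ)^{k_λ}
where k_λ is the size of the *largest* Jordan block for λ (equivalently, the smallest k with (A − λI)^k v = 0 for every generalised eigenvector v of λ).

  λ = -2: largest Jordan block has size 3, contributing (x + 2)^3

So m_A(x) = (x + 2)^3 = x^3 + 6*x^2 + 12*x + 8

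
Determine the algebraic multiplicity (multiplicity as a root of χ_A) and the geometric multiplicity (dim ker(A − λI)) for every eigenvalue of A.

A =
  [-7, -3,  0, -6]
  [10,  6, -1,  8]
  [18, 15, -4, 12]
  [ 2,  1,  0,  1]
λ = -1: alg = 4, geom = 2

Step 1 — factor the characteristic polynomial to read off the algebraic multiplicities:
  χ_A(x) = (x + 1)^4

Step 2 — compute geometric multiplicities via the rank-nullity identity g(λ) = n − rank(A − λI):
  rank(A − (-1)·I) = 2, so dim ker(A − (-1)·I) = n − 2 = 2

Summary:
  λ = -1: algebraic multiplicity = 4, geometric multiplicity = 2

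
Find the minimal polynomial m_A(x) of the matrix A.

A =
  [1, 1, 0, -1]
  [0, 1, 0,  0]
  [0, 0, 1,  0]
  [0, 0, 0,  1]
x^2 - 2*x + 1

The characteristic polynomial is χ_A(x) = (x - 1)^4, so the eigenvalues are known. The minimal polynomial is
  m_A(x) = Π_λ (x − λ)^{k_λ}
where k_λ is the size of the *largest* Jordan block for λ (equivalently, the smallest k with (A − λI)^k v = 0 for every generalised eigenvector v of λ).

  λ = 1: largest Jordan block has size 2, contributing (x − 1)^2

So m_A(x) = (x - 1)^2 = x^2 - 2*x + 1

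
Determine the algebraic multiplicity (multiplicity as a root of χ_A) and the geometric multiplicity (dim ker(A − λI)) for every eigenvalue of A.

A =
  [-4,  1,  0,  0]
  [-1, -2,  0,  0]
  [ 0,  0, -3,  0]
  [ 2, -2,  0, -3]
λ = -3: alg = 4, geom = 3

Step 1 — factor the characteristic polynomial to read off the algebraic multiplicities:
  χ_A(x) = (x + 3)^4

Step 2 — compute geometric multiplicities via the rank-nullity identity g(λ) = n − rank(A − λI):
  rank(A − (-3)·I) = 1, so dim ker(A − (-3)·I) = n − 1 = 3

Summary:
  λ = -3: algebraic multiplicity = 4, geometric multiplicity = 3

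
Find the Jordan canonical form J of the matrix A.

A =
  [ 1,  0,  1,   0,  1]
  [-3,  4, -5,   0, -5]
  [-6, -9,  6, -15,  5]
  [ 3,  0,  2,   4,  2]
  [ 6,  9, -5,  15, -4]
J_2(1) ⊕ J_1(1) ⊕ J_1(4) ⊕ J_1(4)

The characteristic polynomial is
  det(x·I − A) = x^5 - 11*x^4 + 43*x^3 - 73*x^2 + 56*x - 16 = (x - 4)^2*(x - 1)^3

Eigenvalues and multiplicities (the geometric multiplicity of λ is n − rank(A − λI), which equals the number of Jordan blocks for λ):
  λ = 1: algebraic multiplicity = 3, geometric multiplicity = 2
  λ = 4: algebraic multiplicity = 2, geometric multiplicity = 2

Determining the block sizes for each eigenvalue:
  λ = 1: 2 blocks summing to 3 forces exactly one block of size 2 and the rest size 1 → block sizes [2, 1]
  λ = 4: gm = am = 2, so every block has size 1 → block sizes [1, 1]

Assembling the blocks gives a Jordan form
J =
  [1, 1, 0, 0, 0]
  [0, 1, 0, 0, 0]
  [0, 0, 1, 0, 0]
  [0, 0, 0, 4, 0]
  [0, 0, 0, 0, 4]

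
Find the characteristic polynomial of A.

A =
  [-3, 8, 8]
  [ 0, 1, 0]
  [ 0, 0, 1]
x^3 + x^2 - 5*x + 3

Expanding det(x·I − A) (e.g. by cofactor expansion or by noting that A is similar to its Jordan form J, which has the same characteristic polynomial as A) gives
  χ_A(x) = x^3 + x^2 - 5*x + 3
which factors as (x - 1)^2*(x + 3). The eigenvalues (with algebraic multiplicities) are λ = -3 with multiplicity 1, λ = 1 with multiplicity 2.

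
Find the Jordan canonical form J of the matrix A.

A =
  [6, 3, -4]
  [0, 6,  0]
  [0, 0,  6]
J_2(6) ⊕ J_1(6)

The characteristic polynomial is
  det(x·I − A) = x^3 - 18*x^2 + 108*x - 216 = (x - 6)^3

Eigenvalues and multiplicities (the geometric multiplicity of λ is n − rank(A − λI), which equals the number of Jordan blocks for λ):
  λ = 6: algebraic multiplicity = 3, geometric multiplicity = 2

Determining the block sizes for each eigenvalue:
  λ = 6: 2 blocks summing to 3 forces exactly one block of size 2 and the rest size 1 → block sizes [2, 1]

Assembling the blocks gives a Jordan form
J =
  [6, 1, 0]
  [0, 6, 0]
  [0, 0, 6]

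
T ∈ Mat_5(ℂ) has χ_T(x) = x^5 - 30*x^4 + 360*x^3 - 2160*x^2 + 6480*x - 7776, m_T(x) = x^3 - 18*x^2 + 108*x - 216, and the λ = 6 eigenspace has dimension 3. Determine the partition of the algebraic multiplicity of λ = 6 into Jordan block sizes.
Block sizes for λ = 6: [3, 1, 1]

Step 1 — from the characteristic polynomial, algebraic multiplicity of λ = 6 is 5. From dim ker(T − (6)·I) = 3, there are exactly 3 Jordan blocks for λ = 6.
Step 2 — from the minimal polynomial, the factor (x − 6)^3 tells us the largest block for λ = 6 has size 3.
Step 3 — with total size 5, 3 blocks, and largest block 3, the block sizes (in nonincreasing order) are [3, 1, 1].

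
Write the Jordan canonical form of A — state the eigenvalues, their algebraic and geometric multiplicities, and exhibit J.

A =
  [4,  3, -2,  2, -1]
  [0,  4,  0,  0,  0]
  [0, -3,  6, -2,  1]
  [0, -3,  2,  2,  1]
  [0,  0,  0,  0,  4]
J_2(4) ⊕ J_1(4) ⊕ J_1(4) ⊕ J_1(4)

The characteristic polynomial is
  det(x·I − A) = x^5 - 20*x^4 + 160*x^3 - 640*x^2 + 1280*x - 1024 = (x - 4)^5

Eigenvalues and multiplicities (the geometric multiplicity of λ is n − rank(A − λI), which equals the number of Jordan blocks for λ):
  λ = 4: algebraic multiplicity = 5, geometric multiplicity = 4

Determining the block sizes for each eigenvalue:
  λ = 4: 4 blocks summing to 5 forces exactly one block of size 2 and the rest size 1 → block sizes [2, 1, 1, 1]

Assembling the blocks gives a Jordan form
J =
  [4, 1, 0, 0, 0]
  [0, 4, 0, 0, 0]
  [0, 0, 4, 0, 0]
  [0, 0, 0, 4, 0]
  [0, 0, 0, 0, 4]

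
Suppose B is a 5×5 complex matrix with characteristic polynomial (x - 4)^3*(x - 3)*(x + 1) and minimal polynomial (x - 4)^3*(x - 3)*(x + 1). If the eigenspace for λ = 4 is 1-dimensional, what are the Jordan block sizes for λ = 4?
Block sizes for λ = 4: [3]

Step 1 — from the characteristic polynomial, algebraic multiplicity of λ = 4 is 3. From dim ker(B − (4)·I) = 1, there are exactly 1 Jordan blocks for λ = 4.
Step 2 — from the minimal polynomial, the factor (x − 4)^3 tells us the largest block for λ = 4 has size 3.
Step 3 — with total size 3, 1 blocks, and largest block 3, the block sizes (in nonincreasing order) are [3].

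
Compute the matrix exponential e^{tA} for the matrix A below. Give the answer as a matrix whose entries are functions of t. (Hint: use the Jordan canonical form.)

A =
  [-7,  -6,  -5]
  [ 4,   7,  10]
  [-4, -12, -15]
e^{tA} =
  [-2*t*exp(-5*t) + exp(-5*t), -6*t*exp(-5*t), -5*t*exp(-5*t)]
  [4*t*exp(-5*t), 12*t*exp(-5*t) + exp(-5*t), 10*t*exp(-5*t)]
  [-4*t*exp(-5*t), -12*t*exp(-5*t), -10*t*exp(-5*t) + exp(-5*t)]

Strategy: write A = P · J · P⁻¹ where J is a Jordan canonical form, so e^{tA} = P · e^{tJ} · P⁻¹, and e^{tJ} can be computed block-by-block.

A has Jordan form
J =
  [-5,  1,  0]
  [ 0, -5,  0]
  [ 0,  0, -5]
(up to reordering of blocks).

Per-block formulas:
  For a 1×1 block at λ = -5: exp(t · [-5]) = [e^(-5t)].
  For a 2×2 Jordan block J_2(-5): exp(t · J_2(-5)) = e^(-5t)·(I + t·N), where N is the 2×2 nilpotent shift.

After assembling e^{tJ} and conjugating by P, we get:

e^{tA} =
  [-2*t*exp(-5*t) + exp(-5*t), -6*t*exp(-5*t), -5*t*exp(-5*t)]
  [4*t*exp(-5*t), 12*t*exp(-5*t) + exp(-5*t), 10*t*exp(-5*t)]
  [-4*t*exp(-5*t), -12*t*exp(-5*t), -10*t*exp(-5*t) + exp(-5*t)]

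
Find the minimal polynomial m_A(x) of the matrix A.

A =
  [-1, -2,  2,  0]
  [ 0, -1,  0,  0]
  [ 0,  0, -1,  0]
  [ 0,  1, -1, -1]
x^2 + 2*x + 1

The characteristic polynomial is χ_A(x) = (x + 1)^4, so the eigenvalues are known. The minimal polynomial is
  m_A(x) = Π_λ (x − λ)^{k_λ}
where k_λ is the size of the *largest* Jordan block for λ (equivalently, the smallest k with (A − λI)^k v = 0 for every generalised eigenvector v of λ).

  λ = -1: largest Jordan block has size 2, contributing (x + 1)^2

So m_A(x) = (x + 1)^2 = x^2 + 2*x + 1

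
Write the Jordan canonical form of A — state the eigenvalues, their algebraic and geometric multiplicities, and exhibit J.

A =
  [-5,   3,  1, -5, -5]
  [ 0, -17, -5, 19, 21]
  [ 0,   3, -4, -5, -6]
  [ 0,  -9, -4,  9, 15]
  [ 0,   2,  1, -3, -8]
J_3(-5) ⊕ J_2(-5)

The characteristic polynomial is
  det(x·I − A) = x^5 + 25*x^4 + 250*x^3 + 1250*x^2 + 3125*x + 3125 = (x + 5)^5

Eigenvalues and multiplicities (the geometric multiplicity of λ is n − rank(A − λI), which equals the number of Jordan blocks for λ):
  λ = -5: algebraic multiplicity = 5, geometric multiplicity = 2

Determining the block sizes for each eigenvalue:
  λ = -5: with am = 5 and gm = 2, the partition is not yet determined (e.g. several partitions of 5 into 2 parts exist). Let N = A − (-5)·I. Computing rank(N^1) = 3, rank(N^2) = 1, rank(N^3) = 0; the number of blocks of size ≥ j is rank(N^{j−1}) − rank(N^j), giving [2, 2, 1]. So we have 1 block(s) of size 3, 1 block(s) of size 2 → block sizes [3, 2]

Assembling the blocks gives a Jordan form
J =
  [-5,  1,  0,  0,  0]
  [ 0, -5,  1,  0,  0]
  [ 0,  0, -5,  0,  0]
  [ 0,  0,  0, -5,  1]
  [ 0,  0,  0,  0, -5]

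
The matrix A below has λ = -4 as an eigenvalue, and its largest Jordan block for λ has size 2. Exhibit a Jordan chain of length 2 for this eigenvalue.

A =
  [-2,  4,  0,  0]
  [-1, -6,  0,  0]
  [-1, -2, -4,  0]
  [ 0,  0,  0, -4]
A Jordan chain for λ = -4 of length 2:
v_1 = (2, -1, -1, 0)ᵀ
v_2 = (1, 0, 0, 0)ᵀ

Let N = A − (-4)·I. We want v_2 with N^2 v_2 = 0 but N^1 v_2 ≠ 0; then v_{j-1} := N · v_j for j = 2, …, 2.

Pick v_2 = (1, 0, 0, 0)ᵀ.
Then v_1 = N · v_2 = (2, -1, -1, 0)ᵀ.

Sanity check: (A − (-4)·I) v_1 = (0, 0, 0, 0)ᵀ = 0. ✓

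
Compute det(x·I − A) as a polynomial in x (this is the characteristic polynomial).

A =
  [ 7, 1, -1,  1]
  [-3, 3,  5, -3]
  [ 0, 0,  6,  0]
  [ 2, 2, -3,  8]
x^4 - 24*x^3 + 216*x^2 - 864*x + 1296

Expanding det(x·I − A) (e.g. by cofactor expansion or by noting that A is similar to its Jordan form J, which has the same characteristic polynomial as A) gives
  χ_A(x) = x^4 - 24*x^3 + 216*x^2 - 864*x + 1296
which factors as (x - 6)^4. The eigenvalues (with algebraic multiplicities) are λ = 6 with multiplicity 4.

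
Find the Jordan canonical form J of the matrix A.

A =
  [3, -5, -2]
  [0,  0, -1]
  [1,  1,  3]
J_3(2)

The characteristic polynomial is
  det(x·I − A) = x^3 - 6*x^2 + 12*x - 8 = (x - 2)^3

Eigenvalues and multiplicities (the geometric multiplicity of λ is n − rank(A − λI), which equals the number of Jordan blocks for λ):
  λ = 2: algebraic multiplicity = 3, geometric multiplicity = 1

Determining the block sizes for each eigenvalue:
  λ = 2: one block (gm = 1), so the single block has size am = 3 → block sizes [3]

Assembling the blocks gives a Jordan form
J =
  [2, 1, 0]
  [0, 2, 1]
  [0, 0, 2]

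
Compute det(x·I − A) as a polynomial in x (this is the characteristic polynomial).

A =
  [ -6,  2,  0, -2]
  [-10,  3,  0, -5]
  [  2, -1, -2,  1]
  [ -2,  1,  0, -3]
x^4 + 8*x^3 + 24*x^2 + 32*x + 16

Expanding det(x·I − A) (e.g. by cofactor expansion or by noting that A is similar to its Jordan form J, which has the same characteristic polynomial as A) gives
  χ_A(x) = x^4 + 8*x^3 + 24*x^2 + 32*x + 16
which factors as (x + 2)^4. The eigenvalues (with algebraic multiplicities) are λ = -2 with multiplicity 4.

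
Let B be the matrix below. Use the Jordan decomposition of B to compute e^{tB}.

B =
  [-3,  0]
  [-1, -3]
e^{tB} =
  [exp(-3*t), 0]
  [-t*exp(-3*t), exp(-3*t)]

Strategy: write B = P · J · P⁻¹ where J is a Jordan canonical form, so e^{tB} = P · e^{tJ} · P⁻¹, and e^{tJ} can be computed block-by-block.

B has Jordan form
J =
  [-3,  1]
  [ 0, -3]
(up to reordering of blocks).

Per-block formulas:
  For a 2×2 Jordan block J_2(-3): exp(t · J_2(-3)) = e^(-3t)·(I + t·N), where N is the 2×2 nilpotent shift.

After assembling e^{tJ} and conjugating by P, we get:

e^{tB} =
  [exp(-3*t), 0]
  [-t*exp(-3*t), exp(-3*t)]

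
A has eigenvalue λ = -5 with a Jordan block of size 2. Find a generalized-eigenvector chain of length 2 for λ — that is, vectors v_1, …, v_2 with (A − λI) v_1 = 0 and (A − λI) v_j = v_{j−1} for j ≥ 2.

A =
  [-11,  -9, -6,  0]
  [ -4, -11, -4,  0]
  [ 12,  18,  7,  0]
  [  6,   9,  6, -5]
A Jordan chain for λ = -5 of length 2:
v_1 = (-6, -4, 12, 6)ᵀ
v_2 = (1, 0, 0, 0)ᵀ

Let N = A − (-5)·I. We want v_2 with N^2 v_2 = 0 but N^1 v_2 ≠ 0; then v_{j-1} := N · v_j for j = 2, …, 2.

Pick v_2 = (1, 0, 0, 0)ᵀ.
Then v_1 = N · v_2 = (-6, -4, 12, 6)ᵀ.

Sanity check: (A − (-5)·I) v_1 = (0, 0, 0, 0)ᵀ = 0. ✓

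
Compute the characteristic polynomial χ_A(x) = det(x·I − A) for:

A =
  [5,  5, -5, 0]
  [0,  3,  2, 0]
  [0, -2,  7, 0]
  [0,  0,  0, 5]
x^4 - 20*x^3 + 150*x^2 - 500*x + 625

Expanding det(x·I − A) (e.g. by cofactor expansion or by noting that A is similar to its Jordan form J, which has the same characteristic polynomial as A) gives
  χ_A(x) = x^4 - 20*x^3 + 150*x^2 - 500*x + 625
which factors as (x - 5)^4. The eigenvalues (with algebraic multiplicities) are λ = 5 with multiplicity 4.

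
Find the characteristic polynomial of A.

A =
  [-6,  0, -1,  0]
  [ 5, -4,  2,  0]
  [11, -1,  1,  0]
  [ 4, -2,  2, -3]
x^4 + 12*x^3 + 54*x^2 + 108*x + 81

Expanding det(x·I − A) (e.g. by cofactor expansion or by noting that A is similar to its Jordan form J, which has the same characteristic polynomial as A) gives
  χ_A(x) = x^4 + 12*x^3 + 54*x^2 + 108*x + 81
which factors as (x + 3)^4. The eigenvalues (with algebraic multiplicities) are λ = -3 with multiplicity 4.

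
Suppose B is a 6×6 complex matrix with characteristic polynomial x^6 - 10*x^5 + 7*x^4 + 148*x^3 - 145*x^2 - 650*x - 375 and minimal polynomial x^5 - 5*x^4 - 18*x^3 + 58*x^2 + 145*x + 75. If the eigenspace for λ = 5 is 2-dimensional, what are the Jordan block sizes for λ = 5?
Block sizes for λ = 5: [2, 1]

Step 1 — from the characteristic polynomial, algebraic multiplicity of λ = 5 is 3. From dim ker(B − (5)·I) = 2, there are exactly 2 Jordan blocks for λ = 5.
Step 2 — from the minimal polynomial, the factor (x − 5)^2 tells us the largest block for λ = 5 has size 2.
Step 3 — with total size 3, 2 blocks, and largest block 2, the block sizes (in nonincreasing order) are [2, 1].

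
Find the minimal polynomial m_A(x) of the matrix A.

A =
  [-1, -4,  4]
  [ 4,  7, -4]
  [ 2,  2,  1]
x^2 - 4*x + 3

The characteristic polynomial is χ_A(x) = (x - 3)^2*(x - 1), so the eigenvalues are known. The minimal polynomial is
  m_A(x) = Π_λ (x − λ)^{k_λ}
where k_λ is the size of the *largest* Jordan block for λ (equivalently, the smallest k with (A − λI)^k v = 0 for every generalised eigenvector v of λ).

  λ = 1: largest Jordan block has size 1, contributing (x − 1)
  λ = 3: largest Jordan block has size 1, contributing (x − 3)

So m_A(x) = (x - 3)*(x - 1) = x^2 - 4*x + 3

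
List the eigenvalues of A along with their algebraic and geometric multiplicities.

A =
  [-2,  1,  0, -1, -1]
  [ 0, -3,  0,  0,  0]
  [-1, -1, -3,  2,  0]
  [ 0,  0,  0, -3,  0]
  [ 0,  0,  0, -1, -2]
λ = -3: alg = 3, geom = 3; λ = -2: alg = 2, geom = 1

Step 1 — factor the characteristic polynomial to read off the algebraic multiplicities:
  χ_A(x) = (x + 2)^2*(x + 3)^3

Step 2 — compute geometric multiplicities via the rank-nullity identity g(λ) = n − rank(A − λI):
  rank(A − (-3)·I) = 2, so dim ker(A − (-3)·I) = n − 2 = 3
  rank(A − (-2)·I) = 4, so dim ker(A − (-2)·I) = n − 4 = 1

Summary:
  λ = -3: algebraic multiplicity = 3, geometric multiplicity = 3
  λ = -2: algebraic multiplicity = 2, geometric multiplicity = 1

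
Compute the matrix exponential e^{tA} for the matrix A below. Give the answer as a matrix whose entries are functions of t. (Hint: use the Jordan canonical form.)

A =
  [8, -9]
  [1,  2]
e^{tA} =
  [3*t*exp(5*t) + exp(5*t), -9*t*exp(5*t)]
  [t*exp(5*t), -3*t*exp(5*t) + exp(5*t)]

Strategy: write A = P · J · P⁻¹ where J is a Jordan canonical form, so e^{tA} = P · e^{tJ} · P⁻¹, and e^{tJ} can be computed block-by-block.

A has Jordan form
J =
  [5, 1]
  [0, 5]
(up to reordering of blocks).

Per-block formulas:
  For a 2×2 Jordan block J_2(5): exp(t · J_2(5)) = e^(5t)·(I + t·N), where N is the 2×2 nilpotent shift.

After assembling e^{tJ} and conjugating by P, we get:

e^{tA} =
  [3*t*exp(5*t) + exp(5*t), -9*t*exp(5*t)]
  [t*exp(5*t), -3*t*exp(5*t) + exp(5*t)]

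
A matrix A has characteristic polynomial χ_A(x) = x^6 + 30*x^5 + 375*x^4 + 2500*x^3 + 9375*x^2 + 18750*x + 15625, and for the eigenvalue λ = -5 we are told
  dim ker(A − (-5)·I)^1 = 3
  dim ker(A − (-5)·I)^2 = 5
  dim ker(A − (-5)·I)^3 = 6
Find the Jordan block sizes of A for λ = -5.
Block sizes for λ = -5: [3, 2, 1]

From the dimensions of kernels of powers, the number of Jordan blocks of size at least j is d_j − d_{j−1} where d_j = dim ker(N^j) (with d_0 = 0). Computing the differences gives [3, 2, 1].
The number of blocks of size exactly k is (#blocks of size ≥ k) − (#blocks of size ≥ k + 1), so the partition is: 1 block(s) of size 1, 1 block(s) of size 2, 1 block(s) of size 3.
In nonincreasing order the block sizes are [3, 2, 1].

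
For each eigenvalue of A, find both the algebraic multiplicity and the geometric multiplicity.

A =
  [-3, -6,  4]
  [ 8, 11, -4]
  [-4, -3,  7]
λ = 5: alg = 3, geom = 2

Step 1 — factor the characteristic polynomial to read off the algebraic multiplicities:
  χ_A(x) = (x - 5)^3

Step 2 — compute geometric multiplicities via the rank-nullity identity g(λ) = n − rank(A − λI):
  rank(A − (5)·I) = 1, so dim ker(A − (5)·I) = n − 1 = 2

Summary:
  λ = 5: algebraic multiplicity = 3, geometric multiplicity = 2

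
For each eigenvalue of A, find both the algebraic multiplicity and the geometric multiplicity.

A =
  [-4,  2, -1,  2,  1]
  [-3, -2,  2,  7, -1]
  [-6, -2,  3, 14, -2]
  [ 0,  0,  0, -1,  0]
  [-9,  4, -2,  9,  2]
λ = -1: alg = 4, geom = 2; λ = 2: alg = 1, geom = 1

Step 1 — factor the characteristic polynomial to read off the algebraic multiplicities:
  χ_A(x) = (x - 2)*(x + 1)^4

Step 2 — compute geometric multiplicities via the rank-nullity identity g(λ) = n − rank(A − λI):
  rank(A − (-1)·I) = 3, so dim ker(A − (-1)·I) = n − 3 = 2
  rank(A − (2)·I) = 4, so dim ker(A − (2)·I) = n − 4 = 1

Summary:
  λ = -1: algebraic multiplicity = 4, geometric multiplicity = 2
  λ = 2: algebraic multiplicity = 1, geometric multiplicity = 1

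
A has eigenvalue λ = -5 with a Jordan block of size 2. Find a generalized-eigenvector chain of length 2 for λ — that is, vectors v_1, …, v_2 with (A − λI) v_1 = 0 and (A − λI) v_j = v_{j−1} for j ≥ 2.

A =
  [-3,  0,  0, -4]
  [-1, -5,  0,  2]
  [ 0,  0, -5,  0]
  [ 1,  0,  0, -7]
A Jordan chain for λ = -5 of length 2:
v_1 = (2, -1, 0, 1)ᵀ
v_2 = (1, 0, 0, 0)ᵀ

Let N = A − (-5)·I. We want v_2 with N^2 v_2 = 0 but N^1 v_2 ≠ 0; then v_{j-1} := N · v_j for j = 2, …, 2.

Pick v_2 = (1, 0, 0, 0)ᵀ.
Then v_1 = N · v_2 = (2, -1, 0, 1)ᵀ.

Sanity check: (A − (-5)·I) v_1 = (0, 0, 0, 0)ᵀ = 0. ✓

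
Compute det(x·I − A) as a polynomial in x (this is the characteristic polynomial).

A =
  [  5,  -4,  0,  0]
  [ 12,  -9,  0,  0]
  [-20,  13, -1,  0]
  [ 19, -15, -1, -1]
x^4 + 6*x^3 + 12*x^2 + 10*x + 3

Expanding det(x·I − A) (e.g. by cofactor expansion or by noting that A is similar to its Jordan form J, which has the same characteristic polynomial as A) gives
  χ_A(x) = x^4 + 6*x^3 + 12*x^2 + 10*x + 3
which factors as (x + 1)^3*(x + 3). The eigenvalues (with algebraic multiplicities) are λ = -3 with multiplicity 1, λ = -1 with multiplicity 3.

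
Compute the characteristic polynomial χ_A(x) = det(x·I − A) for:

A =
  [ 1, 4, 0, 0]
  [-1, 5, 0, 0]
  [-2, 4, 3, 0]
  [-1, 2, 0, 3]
x^4 - 12*x^3 + 54*x^2 - 108*x + 81

Expanding det(x·I − A) (e.g. by cofactor expansion or by noting that A is similar to its Jordan form J, which has the same characteristic polynomial as A) gives
  χ_A(x) = x^4 - 12*x^3 + 54*x^2 - 108*x + 81
which factors as (x - 3)^4. The eigenvalues (with algebraic multiplicities) are λ = 3 with multiplicity 4.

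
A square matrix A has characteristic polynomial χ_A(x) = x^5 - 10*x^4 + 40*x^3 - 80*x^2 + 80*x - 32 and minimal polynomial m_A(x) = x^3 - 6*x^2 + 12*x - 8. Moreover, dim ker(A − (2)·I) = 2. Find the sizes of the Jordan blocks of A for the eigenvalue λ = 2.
Block sizes for λ = 2: [3, 2]

Step 1 — from the characteristic polynomial, algebraic multiplicity of λ = 2 is 5. From dim ker(A − (2)·I) = 2, there are exactly 2 Jordan blocks for λ = 2.
Step 2 — from the minimal polynomial, the factor (x − 2)^3 tells us the largest block for λ = 2 has size 3.
Step 3 — with total size 5, 2 blocks, and largest block 3, the block sizes (in nonincreasing order) are [3, 2].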